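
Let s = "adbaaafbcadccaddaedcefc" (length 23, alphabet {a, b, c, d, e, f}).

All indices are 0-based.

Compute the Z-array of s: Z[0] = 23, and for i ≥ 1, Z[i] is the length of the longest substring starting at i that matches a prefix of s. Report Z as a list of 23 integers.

Z[0]=23
i=1: outside box; Z[1]=0
i=2: outside box; Z[2]=0
i=3: outside box; Z[3]=1 scan→box=[3,4)
i=4: outside box; Z[4]=1 scan→box=[4,5)
i=5: outside box; Z[5]=1 scan→box=[5,6)
i=6: outside box; Z[6]=0
i=7: outside box; Z[7]=0
i=8: outside box; Z[8]=0
i=9: outside box; Z[9]=2 scan→box=[9,11)
i=10: min(r-i=1, Z[1]=0)=0; Z[10]=0
i=11: outside box; Z[11]=0
i=12: outside box; Z[12]=0
i=13: outside box; Z[13]=2 scan→box=[13,15)
i=14: min(r-i=1, Z[1]=0)=0; Z[14]=0
i=15: outside box; Z[15]=0
i=16: outside box; Z[16]=1 scan→box=[16,17)
i=17: outside box; Z[17]=0
i=18: outside box; Z[18]=0
i=19: outside box; Z[19]=0
i=20: outside box; Z[20]=0
i=21: outside box; Z[21]=0
i=22: outside box; Z[22]=0

[23, 0, 0, 1, 1, 1, 0, 0, 0, 2, 0, 0, 0, 2, 0, 0, 1, 0, 0, 0, 0, 0, 0]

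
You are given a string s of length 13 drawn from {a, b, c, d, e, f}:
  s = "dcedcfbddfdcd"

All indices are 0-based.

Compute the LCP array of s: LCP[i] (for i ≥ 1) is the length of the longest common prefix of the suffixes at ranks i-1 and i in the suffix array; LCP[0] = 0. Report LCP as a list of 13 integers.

[0, 0, 1, 1, 0, 1, 2, 2, 1, 1, 0, 0, 1]

rank→(start, suffix):
  0 → (6, 'bddfdcd')
  1 → (11, 'cd')
  2 → (1, 'cedcfbddfdcd')
  3 → (4, 'cfbddfdcd')
  4 → (12, 'd')
  5 → (10, 'dcd')
  6 → (0, 'dcedcfbddfdcd')
  7 → (3, 'dcfbddfdcd')
  8 → (7, 'ddfdcd')
  9 → (8, 'dfdcd')
  10 → (2, 'edcfbddfdcd')
  11 → (5, 'fbddfdcd')
  12 → (9, 'fdcd')

SA = [6, 11, 1, 4, 12, 10, 0, 3, 7, 8, 2, 5, 9]
[i] adj suffixes → lcp
  [1] 6/11 → 0 ('')
  [2] 11/1 → 1 ('c')
  [3] 1/4 → 1 ('c')
  [4] 4/12 → 0 ('')
  [5] 12/10 → 1 ('d')
  [6] 10/0 → 2 ('dc')
  [7] 0/3 → 2 ('dc')
  [8] 3/7 → 1 ('d')
  [9] 7/8 → 1 ('d')
  [10] 8/2 → 0 ('')
  [11] 2/5 → 0 ('')
  [12] 5/9 → 1 ('f')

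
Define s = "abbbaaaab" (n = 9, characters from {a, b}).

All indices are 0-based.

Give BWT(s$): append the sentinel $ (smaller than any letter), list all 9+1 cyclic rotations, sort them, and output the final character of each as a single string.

bbaaa$abba

rank  rotation    last
    0  $abbbaaaab  b
    1  aaaab$abbb  b
    2  aaab$abbba  a
    3  aab$abbbaa  a
    4  ab$abbbaaa  a
    5  abbbaaaab$  $
    6  b$abbbaaaa  a
    7  baaaab$abb  b
    8  bbaaaab$ab  b
    9  bbbaaaab$a  a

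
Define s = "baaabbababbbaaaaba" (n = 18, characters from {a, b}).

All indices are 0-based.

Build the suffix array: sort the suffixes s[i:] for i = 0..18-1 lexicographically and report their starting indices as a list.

[17, 12, 13, 1, 14, 2, 15, 6, 3, 8, 16, 11, 0, 5, 7, 10, 4, 9]

sorted suffixes:
  #0 SA[0]=17  'a'
  #1 SA[1]=12  'aaaaba'
  #2 SA[2]=13  'aaaba'
  #3 SA[3]=1  'aaabbababbbaaaaba'
  #4 SA[4]=14  'aaba'
  #5 SA[5]=2  'aabbababbbaaaaba'
  #6 SA[6]=15  'aba'
  #7 SA[7]=6  'ababbbaaaaba'
  #8 SA[8]=3  'abbababbbaaaaba'
  #9 SA[9]=8  'abbbaaaaba'
  #10 SA[10]=16  'ba'
  #11 SA[11]=11  'baaaaba'
  #12 SA[12]=0  'baaabbababbbaaaaba'
  #13 SA[13]=5  'bababbbaaaaba'
  #14 SA[14]=7  'babbbaaaaba'
  #15 SA[15]=10  'bbaaaaba'
  #16 SA[16]=4  'bbababbbaaaaba'
  #17 SA[17]=9  'bbbaaaaba'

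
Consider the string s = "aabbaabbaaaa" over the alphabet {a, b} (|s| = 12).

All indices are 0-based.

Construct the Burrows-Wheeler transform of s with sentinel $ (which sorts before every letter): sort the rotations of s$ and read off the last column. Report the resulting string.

rank  rotation       last
    0  $aabbaabbaaaa  a
    1  a$aabbaabbaaa  a
    2  aa$aabbaabbaa  a
    3  aaa$aabbaabba  a
    4  aaaa$aabbaabb  b
    5  aabbaaaa$aabb  b
    6  aabbaabbaaaa$  $
    7  abbaaaa$aabba  a
    8  abbaabbaaaa$a  a
    9  baaaa$aabbaab  b
   10  baabbaaaa$aab  b
   11  bbaaaa$aabbaa  a
   12  bbaabbaaaa$aa  a

aaaabb$aabbaa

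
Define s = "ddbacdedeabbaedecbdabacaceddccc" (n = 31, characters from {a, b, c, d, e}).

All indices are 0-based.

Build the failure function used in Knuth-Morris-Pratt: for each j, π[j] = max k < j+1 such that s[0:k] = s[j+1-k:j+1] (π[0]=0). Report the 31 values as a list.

[0, 1, 0, 0, 0, 1, 0, 1, 0, 0, 0, 0, 0, 0, 1, 0, 0, 0, 1, 0, 0, 0, 0, 0, 0, 0, 1, 2, 0, 0, 0]

π[0] = 0
j=1 s[j]='d': π[1]=1 (border 'd')
j=2 s[j]='b': k: 1→0; π[2]=0 (border '')
j=3 s[j]='a': π[3]=0 (border '')
j=4 s[j]='c': π[4]=0 (border '')
j=5 s[j]='d': π[5]=1 (border 'd')
j=6 s[j]='e': k: 1→0; π[6]=0 (border '')
j=7 s[j]='d': π[7]=1 (border 'd')
j=8 s[j]='e': k: 1→0; π[8]=0 (border '')
j=9 s[j]='a': π[9]=0 (border '')
j=10 s[j]='b': π[10]=0 (border '')
j=11 s[j]='b': π[11]=0 (border '')
j=12 s[j]='a': π[12]=0 (border '')
j=13 s[j]='e': π[13]=0 (border '')
j=14 s[j]='d': π[14]=1 (border 'd')
j=15 s[j]='e': k: 1→0; π[15]=0 (border '')
j=16 s[j]='c': π[16]=0 (border '')
j=17 s[j]='b': π[17]=0 (border '')
j=18 s[j]='d': π[18]=1 (border 'd')
j=19 s[j]='a': k: 1→0; π[19]=0 (border '')
j=20 s[j]='b': π[20]=0 (border '')
j=21 s[j]='a': π[21]=0 (border '')
j=22 s[j]='c': π[22]=0 (border '')
j=23 s[j]='a': π[23]=0 (border '')
j=24 s[j]='c': π[24]=0 (border '')
j=25 s[j]='e': π[25]=0 (border '')
j=26 s[j]='d': π[26]=1 (border 'd')
j=27 s[j]='d': π[27]=2 (border 'dd')
j=28 s[j]='c': k: 2→1→0; π[28]=0 (border '')
j=29 s[j]='c': π[29]=0 (border '')
j=30 s[j]='c': π[30]=0 (border '')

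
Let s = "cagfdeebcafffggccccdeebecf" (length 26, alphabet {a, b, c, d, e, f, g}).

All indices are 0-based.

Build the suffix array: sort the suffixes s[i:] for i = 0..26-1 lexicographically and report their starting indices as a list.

rank→(start, suffix):
  0 → (9, 'afffggccccdeebecf')
  1 → (1, 'agfdeebcafffggccccdeebecf')
  2 → (7, 'bcafffggccccdeebecf')
  3 → (22, 'becf')
  4 → (8, 'cafffggccccdeebecf')
  5 → (0, 'cagfdeebcafffggccccdeebecf')
  6 → (15, 'ccccdeebecf')
  7 → (16, 'cccdeebecf')
  8 → (17, 'ccdeebecf')
  9 → (18, 'cdeebecf')
  10 → (24, 'cf')
  11 → (4, 'deebcafffggccccdeebecf')
  12 → (19, 'deebecf')
  13 → (6, 'ebcafffggccccdeebecf')
  14 → (21, 'ebecf')
  15 → (23, 'ecf')
  16 → (5, 'eebcafffggccccdeebecf')
  17 → (20, 'eebecf')
  18 → (25, 'f')
  19 → (3, 'fdeebcafffggccccdeebecf')
  20 → (10, 'fffggccccdeebecf')
  21 → (11, 'ffggccccdeebecf')
  22 → (12, 'fggccccdeebecf')
  23 → (14, 'gccccdeebecf')
  24 → (2, 'gfdeebcafffggccccdeebecf')
  25 → (13, 'ggccccdeebecf')

[9, 1, 7, 22, 8, 0, 15, 16, 17, 18, 24, 4, 19, 6, 21, 23, 5, 20, 25, 3, 10, 11, 12, 14, 2, 13]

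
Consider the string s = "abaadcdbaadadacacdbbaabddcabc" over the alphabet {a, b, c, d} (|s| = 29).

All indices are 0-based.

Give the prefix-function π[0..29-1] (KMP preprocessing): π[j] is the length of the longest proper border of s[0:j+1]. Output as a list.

π[0] = 0
j=1 s[j]='b': π[1]=0 (border '')
j=2 s[j]='a': π[2]=1 (border 'a')
j=3 s[j]='a': k: 1→0; π[3]=1 (border 'a')
j=4 s[j]='d': k: 1→0; π[4]=0 (border '')
j=5 s[j]='c': π[5]=0 (border '')
j=6 s[j]='d': π[6]=0 (border '')
j=7 s[j]='b': π[7]=0 (border '')
j=8 s[j]='a': π[8]=1 (border 'a')
j=9 s[j]='a': k: 1→0; π[9]=1 (border 'a')
j=10 s[j]='d': k: 1→0; π[10]=0 (border '')
j=11 s[j]='a': π[11]=1 (border 'a')
j=12 s[j]='d': k: 1→0; π[12]=0 (border '')
j=13 s[j]='a': π[13]=1 (border 'a')
j=14 s[j]='c': k: 1→0; π[14]=0 (border '')
j=15 s[j]='a': π[15]=1 (border 'a')
j=16 s[j]='c': k: 1→0; π[16]=0 (border '')
j=17 s[j]='d': π[17]=0 (border '')
j=18 s[j]='b': π[18]=0 (border '')
j=19 s[j]='b': π[19]=0 (border '')
j=20 s[j]='a': π[20]=1 (border 'a')
j=21 s[j]='a': k: 1→0; π[21]=1 (border 'a')
j=22 s[j]='b': π[22]=2 (border 'ab')
j=23 s[j]='d': k: 2→0; π[23]=0 (border '')
j=24 s[j]='d': π[24]=0 (border '')
j=25 s[j]='c': π[25]=0 (border '')
j=26 s[j]='a': π[26]=1 (border 'a')
j=27 s[j]='b': π[27]=2 (border 'ab')
j=28 s[j]='c': k: 2→0; π[28]=0 (border '')

[0, 0, 1, 1, 0, 0, 0, 0, 1, 1, 0, 1, 0, 1, 0, 1, 0, 0, 0, 0, 1, 1, 2, 0, 0, 0, 1, 2, 0]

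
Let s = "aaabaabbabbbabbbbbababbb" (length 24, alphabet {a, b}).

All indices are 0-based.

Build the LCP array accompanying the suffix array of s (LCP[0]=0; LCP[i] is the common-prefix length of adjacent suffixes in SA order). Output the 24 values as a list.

[0, 2, 3, 1, 3, 2, 3, 4, 4, 0, 1, 2, 3, 5, 5, 1, 2, 4, 6, 2, 3, 5, 3, 4]

sorted suffixes:
  #0 SA[0]=0  'aaabaabbabbbabbbbbababbb'
  #1 SA[1]=1  'aabaabbabbbabbbbbababbb'
  #2 SA[2]=4  'aabbabbbabbbbbababbb'
  #3 SA[3]=2  'abaabbabbbabbbbbababbb'
  #4 SA[4]=18  'ababbb'
  #5 SA[5]=5  'abbabbbabbbbbababbb'
  #6 SA[6]=20  'abbb'
  #7 SA[7]=8  'abbbabbbbbababbb'
  #8 SA[8]=12  'abbbbbababbb'
  #9 SA[9]=23  'b'
  #10 SA[10]=3  'baabbabbbabbbbbababbb'
  #11 SA[11]=17  'bababbb'
  #12 SA[12]=19  'babbb'
  #13 SA[13]=7  'babbbabbbbbababbb'
  #14 SA[14]=11  'babbbbbababbb'
  #15 SA[15]=22  'bb'
  #16 SA[16]=16  'bbababbb'
  #17 SA[17]=6  'bbabbbabbbbbababbb'
  #18 SA[18]=10  'bbabbbbbababbb'
  #19 SA[19]=21  'bbb'
  #20 SA[20]=15  'bbbababbb'
  #21 SA[21]=9  'bbbabbbbbababbb'
  #22 SA[22]=14  'bbbbababbb'
  #23 SA[23]=13  'bbbbbababbb'

SA = [0, 1, 4, 2, 18, 5, 20, 8, 12, 23, 3, 17, 19, 7, 11, 22, 16, 6, 10, 21, 15, 9, 14, 13]
[i] adj suffixes → lcp
  [1] 0/1 → 2 ('aa')
  [2] 1/4 → 3 ('aab')
  [3] 4/2 → 1 ('a')
  [4] 2/18 → 3 ('aba')
  [5] 18/5 → 2 ('ab')
  [6] 5/20 → 3 ('abb')
  [7] 20/8 → 4 ('abbb')
  [8] 8/12 → 4 ('abbb')
  [9] 12/23 → 0 ('')
  [10] 23/3 → 1 ('b')
  [11] 3/17 → 2 ('ba')
  [12] 17/19 → 3 ('bab')
  [13] 19/7 → 5 ('babbb')
  [14] 7/11 → 5 ('babbb')
  [15] 11/22 → 1 ('b')
  [16] 22/16 → 2 ('bb')
  [17] 16/6 → 4 ('bbab')
  [18] 6/10 → 6 ('bbabbb')
  [19] 10/21 → 2 ('bb')
  [20] 21/15 → 3 ('bbb')
  [21] 15/9 → 5 ('bbbab')
  [22] 9/14 → 3 ('bbb')
  [23] 14/13 → 4 ('bbbb')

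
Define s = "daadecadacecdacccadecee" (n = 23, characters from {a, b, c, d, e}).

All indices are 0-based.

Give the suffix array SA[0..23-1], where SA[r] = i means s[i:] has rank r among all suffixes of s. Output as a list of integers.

[1, 13, 8, 6, 2, 17, 5, 16, 15, 14, 11, 9, 20, 0, 12, 7, 3, 18, 22, 4, 10, 19, 21]

rank | idx | suffix
   0 |   1 | aadecadacecdacccadecee
   1 |  13 | acccadecee
   2 |   8 | acecdacccadecee
   3 |   6 | adacecdacccadecee
   4 |   2 | adecadacecdacccadecee
   5 |  17 | adecee
   6 |   5 | cadacecdacccadecee
   7 |  16 | cadecee
   8 |  15 | ccadecee
   9 |  14 | cccadecee
  10 |  11 | cdacccadecee
  11 |   9 | cecdacccadecee
  12 |  20 | cee
  13 |   0 | daadecadacecdacccadecee
  14 |  12 | dacccadecee
  15 |   7 | dacecdacccadecee
  16 |   3 | decadacecdacccadecee
  17 |  18 | decee
  18 |  22 | e
  19 |   4 | ecadacecdacccadecee
  20 |  10 | ecdacccadecee
  21 |  19 | ecee
  22 |  21 | ee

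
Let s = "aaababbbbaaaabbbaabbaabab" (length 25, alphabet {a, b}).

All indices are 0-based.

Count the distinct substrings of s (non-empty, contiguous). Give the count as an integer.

rank→(start, suffix):
  0 → (9, 'aaaabbbaabbaabab')
  1 → (0, 'aaababbbbaaaabbbaabbaabab')
  2 → (10, 'aaabbbaabbaabab')
  3 → (20, 'aabab')
  4 → (1, 'aababbbbaaaabbbaabbaabab')
  5 → (16, 'aabbaabab')
  6 → (11, 'aabbbaabbaabab')
  7 → (23, 'ab')
  8 → (21, 'abab')
  9 → (2, 'ababbbbaaaabbbaabbaabab')
  10 → (17, 'abbaabab')
  11 → (12, 'abbbaabbaabab')
  12 → (4, 'abbbbaaaabbbaabbaabab')
  13 → (24, 'b')
  14 → (8, 'baaaabbbaabbaabab')
  15 → (19, 'baabab')
  16 → (15, 'baabbaabab')
  17 → (22, 'bab')
  18 → (3, 'babbbbaaaabbbaabbaabab')
  19 → (7, 'bbaaaabbbaabbaabab')
  20 → (18, 'bbaabab')
  21 → (14, 'bbaabbaabab')
  22 → (6, 'bbbaaaabbbaabbaabab')
  23 → (13, 'bbbaabbaabab')
  24 → (5, 'bbbbaaaabbbaabbaabab')

SA = [9, 0, 10, 20, 1, 16, 11, 23, 21, 2, 17, 12, 4, 24, 8, 19, 15, 22, 3, 7, 18, 14, 6, 13, 5]
rank  pair      lcp
   1  s[9:],s[0:]  3  'aaa'
   2  s[0:],s[10:]  4  'aaab'
   3  s[10:],s[20:]  2  'aa'
   4  s[20:],s[1:]  5  'aabab'
   5  s[1:],s[16:]  3  'aab'
   6  s[16:],s[11:]  4  'aabb'
   7  s[11:],s[23:]  1  'a'
   8  s[23:],s[21:]  2  'ab'
   9  s[21:],s[2:]  4  'abab'
  10  s[2:],s[17:]  2  'ab'
  11  s[17:],s[12:]  3  'abb'
  12  s[12:],s[4:]  4  'abbb'
  13  s[4:],s[24:]  0  ''
  14  s[24:],s[8:]  1  'b'
  15  s[8:],s[19:]  3  'baa'
  16  s[19:],s[15:]  4  'baab'
  17  s[15:],s[22:]  2  'ba'
  18  s[22:],s[3:]  3  'bab'
  19  s[3:],s[7:]  1  'b'
  20  s[7:],s[18:]  4  'bbaa'
  21  s[18:],s[14:]  5  'bbaab'
  22  s[14:],s[6:]  2  'bb'
  23  s[6:],s[13:]  5  'bbbaa'
  24  s[13:],s[5:]  3  'bbb'

n(n+1)/2 = 25·26/2 = 325
Σ LCP = 0 + 3 + 4 + 2 + 5 + 3 + 4 + 1 + 2 + 4 + 2 + 3 + 4 + 0 + 1 + 3 + 4 + 2 + 3 + 1 + 4 + 5 + 2 + 5 + 3 = 70
distinct = 325 − 70 = 255

255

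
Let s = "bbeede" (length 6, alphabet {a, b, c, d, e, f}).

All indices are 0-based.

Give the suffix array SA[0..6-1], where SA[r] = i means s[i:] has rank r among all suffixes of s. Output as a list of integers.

rank | idx | suffix
   0 |   0 | bbeede
   1 |   1 | beede
   2 |   4 | de
   3 |   5 | e
   4 |   3 | ede
   5 |   2 | eede

[0, 1, 4, 5, 3, 2]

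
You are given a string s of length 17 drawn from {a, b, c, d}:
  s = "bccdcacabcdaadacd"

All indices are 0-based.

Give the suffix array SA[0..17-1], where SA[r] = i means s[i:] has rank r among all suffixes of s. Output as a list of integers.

rank | idx | suffix
   0 |  11 | aadacd
   1 |   7 | abcdaadacd
   2 |   5 | acabcdaadacd
   3 |  14 | acd
   4 |  12 | adacd
   5 |   0 | bccdcacabcdaadacd
   6 |   8 | bcdaadacd
   7 |   6 | cabcdaadacd
   8 |   4 | cacabcdaadacd
   9 |   1 | ccdcacabcdaadacd
  10 |  15 | cd
  11 |   9 | cdaadacd
  12 |   2 | cdcacabcdaadacd
  13 |  16 | d
  14 |  10 | daadacd
  15 |  13 | dacd
  16 |   3 | dcacabcdaadacd

[11, 7, 5, 14, 12, 0, 8, 6, 4, 1, 15, 9, 2, 16, 10, 13, 3]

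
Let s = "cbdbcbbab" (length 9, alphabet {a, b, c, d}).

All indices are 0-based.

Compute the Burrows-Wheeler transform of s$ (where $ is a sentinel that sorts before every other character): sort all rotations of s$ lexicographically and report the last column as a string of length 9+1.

bbabcdcb$b

rank  rotation    last
    0  $cbdbcbbab  b
    1  ab$cbdbcbb  b
    2  b$cbdbcbba  a
    3  bab$cbdbcb  b
    4  bbab$cbdbc  c
    5  bcbbab$cbd  d
    6  bdbcbbab$c  c
    7  cbbab$cbdb  b
    8  cbdbcbbab$  $
    9  dbcbbab$cb  b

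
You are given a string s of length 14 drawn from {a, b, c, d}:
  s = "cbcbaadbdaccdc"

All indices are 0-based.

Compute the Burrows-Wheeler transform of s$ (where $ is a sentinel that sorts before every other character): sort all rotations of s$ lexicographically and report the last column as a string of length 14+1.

rank  rotation         last
    0  $cbcbaadbdaccdc  c
    1  aadbdaccdc$cbcb  b
    2  accdc$cbcbaadbd  d
    3  adbdaccdc$cbcba  a
    4  baadbdaccdc$cbc  c
    5  bcbaadbdaccdc$c  c
    6  bdaccdc$cbcbaad  d
    7  c$cbcbaadbdaccd  d
    8  cbaadbdaccdc$cb  b
    9  cbcbaadbdaccdc$  $
   10  ccdc$cbcbaadbda  a
   11  cdc$cbcbaadbdac  c
   12  daccdc$cbcbaadb  b
   13  dbdaccdc$cbcbaa  a
   14  dc$cbcbaadbdacc  c

cbdaccddb$acbac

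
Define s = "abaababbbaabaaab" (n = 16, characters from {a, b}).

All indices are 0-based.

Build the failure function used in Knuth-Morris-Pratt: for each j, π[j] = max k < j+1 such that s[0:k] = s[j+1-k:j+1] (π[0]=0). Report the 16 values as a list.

[0, 0, 1, 1, 2, 3, 2, 0, 0, 1, 1, 2, 3, 4, 1, 2]

π[0] = 0
j=1 s[j]='b': π[1]=0 (border '')
j=2 s[j]='a': π[2]=1 (border 'a')
j=3 s[j]='a': k: 1→0; π[3]=1 (border 'a')
j=4 s[j]='b': π[4]=2 (border 'ab')
j=5 s[j]='a': π[5]=3 (border 'aba')
j=6 s[j]='b': k: 3→1; π[6]=2 (border 'ab')
j=7 s[j]='b': k: 2→0; π[7]=0 (border '')
j=8 s[j]='b': π[8]=0 (border '')
j=9 s[j]='a': π[9]=1 (border 'a')
j=10 s[j]='a': k: 1→0; π[10]=1 (border 'a')
j=11 s[j]='b': π[11]=2 (border 'ab')
j=12 s[j]='a': π[12]=3 (border 'aba')
j=13 s[j]='a': π[13]=4 (border 'abaa')
j=14 s[j]='a': k: 4→1→0; π[14]=1 (border 'a')
j=15 s[j]='b': π[15]=2 (border 'ab')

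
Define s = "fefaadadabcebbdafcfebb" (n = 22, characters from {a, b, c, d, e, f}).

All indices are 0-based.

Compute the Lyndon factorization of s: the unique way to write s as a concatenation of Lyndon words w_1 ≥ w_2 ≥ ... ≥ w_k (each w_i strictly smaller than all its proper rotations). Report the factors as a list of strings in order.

emit factor 1: 'f' (i=0, period=1)
emit factor 2: 'ef' (i=1, period=2)
emit factor 3: 'aadadabcebbdafcfebb' (i=3, period=19)

["f", "ef", "aadadabcebbdafcfebb"]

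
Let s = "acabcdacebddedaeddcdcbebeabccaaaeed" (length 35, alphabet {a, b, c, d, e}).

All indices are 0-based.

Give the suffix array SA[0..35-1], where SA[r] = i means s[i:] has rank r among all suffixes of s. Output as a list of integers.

[29, 30, 25, 2, 0, 6, 14, 31, 26, 3, 9, 23, 21, 28, 1, 20, 27, 4, 18, 7, 34, 5, 13, 19, 17, 16, 10, 11, 24, 8, 22, 33, 12, 15, 32]

sorted suffixes:
  #0 SA[0]=29  'aaaeed'
  #1 SA[1]=30  'aaeed'
  #2 SA[2]=25  'abccaaaeed'
  #3 SA[3]=2  'abcdacebddedaeddcdcbebeabccaaaeed'
  #4 SA[4]=0  'acabcdacebddedaeddcdcbebeabccaaaeed'
  #5 SA[5]=6  'acebddedaeddcdcbebeabccaaaeed'
  #6 SA[6]=14  'aeddcdcbebeabccaaaeed'
  #7 SA[7]=31  'aeed'
  #8 SA[8]=26  'bccaaaeed'
  #9 SA[9]=3  'bcdacebddedaeddcdcbebeabccaaaeed'
  #10 SA[10]=9  'bddedaeddcdcbebeabccaaaeed'
  #11 SA[11]=23  'beabccaaaeed'
  #12 SA[12]=21  'bebeabccaaaeed'
  #13 SA[13]=28  'caaaeed'
  #14 SA[14]=1  'cabcdacebddedaeddcdcbebeabccaaaeed'
  #15 SA[15]=20  'cbebeabccaaaeed'
  #16 SA[16]=27  'ccaaaeed'
  #17 SA[17]=4  'cdacebddedaeddcdcbebeabccaaaeed'
  #18 SA[18]=18  'cdcbebeabccaaaeed'
  #19 SA[19]=7  'cebddedaeddcdcbebeabccaaaeed'
  #20 SA[20]=34  'd'
  #21 SA[21]=5  'dacebddedaeddcdcbebeabccaaaeed'
  #22 SA[22]=13  'daeddcdcbebeabccaaaeed'
  #23 SA[23]=19  'dcbebeabccaaaeed'
  #24 SA[24]=17  'dcdcbebeabccaaaeed'
  #25 SA[25]=16  'ddcdcbebeabccaaaeed'
  #26 SA[26]=10  'ddedaeddcdcbebeabccaaaeed'
  #27 SA[27]=11  'dedaeddcdcbebeabccaaaeed'
  #28 SA[28]=24  'eabccaaaeed'
  #29 SA[29]=8  'ebddedaeddcdcbebeabccaaaeed'
  #30 SA[30]=22  'ebeabccaaaeed'
  #31 SA[31]=33  'ed'
  #32 SA[32]=12  'edaeddcdcbebeabccaaaeed'
  #33 SA[33]=15  'eddcdcbebeabccaaaeed'
  #34 SA[34]=32  'eed'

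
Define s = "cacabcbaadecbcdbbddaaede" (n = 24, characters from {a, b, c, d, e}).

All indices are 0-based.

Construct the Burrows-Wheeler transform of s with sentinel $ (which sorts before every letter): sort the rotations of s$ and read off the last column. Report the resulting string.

rank  rotation                   last
    0  $cacabcbaadecbcdbbddaaede  e
    1  aadecbcdbbddaaede$cacabcb  b
    2  aaede$cacabcbaadecbcdbbdd  d
    3  abcbaadecbcdbbddaaede$cac  c
    4  acabcbaadecbcdbbddaaede$c  c
    5  adecbcdbbddaaede$cacabcba  a
    6  aede$cacabcbaadecbcdbbdda  a
    7  baadecbcdbbddaaede$cacabc  c
    8  bbddaaede$cacabcbaadecbcd  d
    9  bcbaadecbcdbbddaaede$caca  a
   10  bcdbbddaaede$cacabcbaadec  c
   11  bddaaede$cacabcbaadecbcdb  b
   12  cabcbaadecbcdbbddaaede$ca  a
   13  cacabcbaadecbcdbbddaaede$  $
   14  cbaadecbcdbbddaaede$cacab  b
   15  cbcdbbddaaede$cacabcbaade  e
   16  cdbbddaaede$cacabcbaadecb  b
   17  daaede$cacabcbaadecbcdbbd  d
   18  dbbddaaede$cacabcbaadecbc  c
   19  ddaaede$cacabcbaadecbcdbb  b
   20  de$cacabcbaadecbcdbbddaae  e
   21  decbcdbbddaaede$cacabcbaa  a
   22  e$cacabcbaadecbcdbbddaaed  d
   23  ecbcdbbddaaede$cacabcbaad  d
   24  ede$cacabcbaadecbcdbbddaa  a

ebdccaacdacba$bebdcbeadda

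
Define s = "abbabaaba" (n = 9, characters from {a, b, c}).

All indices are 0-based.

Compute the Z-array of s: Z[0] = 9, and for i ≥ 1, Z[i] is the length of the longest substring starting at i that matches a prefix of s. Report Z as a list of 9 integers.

[9, 0, 0, 2, 0, 1, 2, 0, 1]

Z[0]=9
i=1: fresh scan; Z[1]=0
i=2: fresh scan; Z[2]=0
i=3: fresh scan; Z[3]=2 extend→box=[3,5)
i=4: min(r-i=1, Z[1]=0)=0; Z[4]=0
i=5: fresh scan; Z[5]=1 extend→box=[5,6)
i=6: fresh scan; Z[6]=2 extend→box=[6,8)
i=7: min(r-i=1, Z[1]=0)=0; Z[7]=0
i=8: fresh scan; Z[8]=1 extend→box=[8,9)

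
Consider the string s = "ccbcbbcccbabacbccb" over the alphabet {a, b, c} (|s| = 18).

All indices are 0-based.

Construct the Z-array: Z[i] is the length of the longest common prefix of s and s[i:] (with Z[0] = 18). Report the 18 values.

Z[0]=18
i=1: i≥r, start 0; Z[1]=1 grow→box=[1,2)
i=2: i≥r, start 0; Z[2]=0
i=3: i≥r, start 0; Z[3]=1 grow→box=[3,4)
i=4: i≥r, start 0; Z[4]=0
i=5: i≥r, start 0; Z[5]=0
i=6: i≥r, start 0; Z[6]=2 grow→box=[6,8)
i=7: min(r-i=1, Z[1]=1)=1; Z[7]=3 grow→box=[7,10)
i=8: min(r-i=2, Z[1]=1)=1; Z[8]=1
i=9: min(r-i=1, Z[2]=0)=0; Z[9]=0
i=10: i≥r, start 0; Z[10]=0
i=11: i≥r, start 0; Z[11]=0
i=12: i≥r, start 0; Z[12]=0
i=13: i≥r, start 0; Z[13]=1 grow→box=[13,14)
i=14: i≥r, start 0; Z[14]=0
i=15: i≥r, start 0; Z[15]=3 grow→box=[15,18)
i=16: min(r-i=2, Z[1]=1)=1; Z[16]=1
i=17: min(r-i=1, Z[2]=0)=0; Z[17]=0

[18, 1, 0, 1, 0, 0, 2, 3, 1, 0, 0, 0, 0, 1, 0, 3, 1, 0]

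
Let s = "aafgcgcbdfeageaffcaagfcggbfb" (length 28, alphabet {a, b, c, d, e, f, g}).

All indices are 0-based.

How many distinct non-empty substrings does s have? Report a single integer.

378

rank→(start, suffix):
  0 → (0, 'aafgcgcbdfeageaffcaagfcggbfb')
  1 → (18, 'aagfcggbfb')
  2 → (14, 'affcaagfcggbfb')
  3 → (1, 'afgcgcbdfeageaffcaagfcggbfb')
  4 → (11, 'ageaffcaagfcggbfb')
  5 → (19, 'agfcggbfb')
  6 → (27, 'b')
  7 → (7, 'bdfeageaffcaagfcggbfb')
  8 → (25, 'bfb')
  9 → (17, 'caagfcggbfb')
  10 → (6, 'cbdfeageaffcaagfcggbfb')
  11 → (4, 'cgcbdfeageaffcaagfcggbfb')
  12 → (22, 'cggbfb')
  13 → (8, 'dfeageaffcaagfcggbfb')
  14 → (13, 'eaffcaagfcggbfb')
  15 → (10, 'eageaffcaagfcggbfb')
  16 → (26, 'fb')
  17 → (16, 'fcaagfcggbfb')
  18 → (21, 'fcggbfb')
  19 → (9, 'feageaffcaagfcggbfb')
  20 → (15, 'ffcaagfcggbfb')
  21 → (2, 'fgcgcbdfeageaffcaagfcggbfb')
  22 → (24, 'gbfb')
  23 → (5, 'gcbdfeageaffcaagfcggbfb')
  24 → (3, 'gcgcbdfeageaffcaagfcggbfb')
  25 → (12, 'geaffcaagfcggbfb')
  26 → (20, 'gfcggbfb')
  27 → (23, 'ggbfb')

SA = [0, 18, 14, 1, 11, 19, 27, 7, 25, 17, 6, 4, 22, 8, 13, 10, 26, 16, 21, 9, 15, 2, 24, 5, 3, 12, 20, 23]
rank  pair      lcp
   1  s[0:],s[18:]  2  'aa'
   2  s[18:],s[14:]  1  'a'
   3  s[14:],s[1:]  2  'af'
   4  s[1:],s[11:]  1  'a'
   5  s[11:],s[19:]  2  'ag'
   6  s[19:],s[27:]  0  ''
   7  s[27:],s[7:]  1  'b'
   8  s[7:],s[25:]  1  'b'
   9  s[25:],s[17:]  0  ''
  10  s[17:],s[6:]  1  'c'
  11  s[6:],s[4:]  1  'c'
  12  s[4:],s[22:]  2  'cg'
  13  s[22:],s[8:]  0  ''
  14  s[8:],s[13:]  0  ''
  15  s[13:],s[10:]  2  'ea'
  16  s[10:],s[26:]  0  ''
  17  s[26:],s[16:]  1  'f'
  18  s[16:],s[21:]  2  'fc'
  19  s[21:],s[9:]  1  'f'
  20  s[9:],s[15:]  1  'f'
  21  s[15:],s[2:]  1  'f'
  22  s[2:],s[24:]  0  ''
  23  s[24:],s[5:]  1  'g'
  24  s[5:],s[3:]  2  'gc'
  25  s[3:],s[12:]  1  'g'
  26  s[12:],s[20:]  1  'g'
  27  s[20:],s[23:]  1  'g'

n(n+1)/2 = 28·29/2 = 406
Σ LCP = 0 + 2 + 1 + 2 + 1 + 2 + 0 + 1 + 1 + 0 + 1 + 1 + 2 + 0 + 0 + 2 + 0 + 1 + 2 + 1 + 1 + 1 + 0 + 1 + 2 + 1 + 1 + 1 = 28
distinct = 406 − 28 = 378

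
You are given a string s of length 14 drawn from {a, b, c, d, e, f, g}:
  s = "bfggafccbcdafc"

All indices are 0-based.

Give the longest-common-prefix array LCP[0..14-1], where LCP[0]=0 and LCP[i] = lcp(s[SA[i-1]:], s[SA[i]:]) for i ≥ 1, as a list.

rank→(start, suffix):
  0 → (11, 'afc')
  1 → (4, 'afccbcdafc')
  2 → (8, 'bcdafc')
  3 → (0, 'bfggafccbcdafc')
  4 → (13, 'c')
  5 → (7, 'cbcdafc')
  6 → (6, 'ccbcdafc')
  7 → (9, 'cdafc')
  8 → (10, 'dafc')
  9 → (12, 'fc')
  10 → (5, 'fccbcdafc')
  11 → (1, 'fggafccbcdafc')
  12 → (3, 'gafccbcdafc')
  13 → (2, 'ggafccbcdafc')

SA = [11, 4, 8, 0, 13, 7, 6, 9, 10, 12, 5, 1, 3, 2]
[i] adj suffixes → lcp
  [1] 11/4 → 3 ('afc')
  [2] 4/8 → 0 ('')
  [3] 8/0 → 1 ('b')
  [4] 0/13 → 0 ('')
  [5] 13/7 → 1 ('c')
  [6] 7/6 → 1 ('c')
  [7] 6/9 → 1 ('c')
  [8] 9/10 → 0 ('')
  [9] 10/12 → 0 ('')
  [10] 12/5 → 2 ('fc')
  [11] 5/1 → 1 ('f')
  [12] 1/3 → 0 ('')
  [13] 3/2 → 1 ('g')

[0, 3, 0, 1, 0, 1, 1, 1, 0, 0, 2, 1, 0, 1]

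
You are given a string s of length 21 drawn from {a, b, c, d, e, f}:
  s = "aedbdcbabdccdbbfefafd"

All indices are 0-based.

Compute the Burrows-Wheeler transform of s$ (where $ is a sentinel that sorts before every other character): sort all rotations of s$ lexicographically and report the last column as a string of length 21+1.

rank  rotation                last
    0  $aedbdcbabdccdbbfefafd  d
    1  abdccdbbfefafd$aedbdcb  b
    2  aedbdcbabdccdbbfefafd$  $
    3  afd$aedbdcbabdccdbbfef  f
    4  babdccdbbfefafd$aedbdc  c
    5  bbfefafd$aedbdcbabdccd  d
    6  bdcbabdccdbbfefafd$aed  d
    7  bdccdbbfefafd$aedbdcba  a
    8  bfefafd$aedbdcbabdccdb  b
    9  cbabdccdbbfefafd$aedbd  d
   10  ccdbbfefafd$aedbdcbabd  d
   11  cdbbfefafd$aedbdcbabdc  c
   12  d$aedbdcbabdccdbbfefaf  f
   13  dbbfefafd$aedbdcbabdcc  c
   14  dbdcbabdccdbbfefafd$ae  e
   15  dcbabdccdbbfefafd$aedb  b
   16  dccdbbfefafd$aedbdcbab  b
   17  edbdcbabdccdbbfefafd$a  a
   18  efafd$aedbdcbabdccdbbf  f
   19  fafd$aedbdcbabdccdbbfe  e
   20  fd$aedbdcbabdccdbbfefa  a
   21  fefafd$aedbdcbabdccdbb  b

db$fcddabddcfcebbafeab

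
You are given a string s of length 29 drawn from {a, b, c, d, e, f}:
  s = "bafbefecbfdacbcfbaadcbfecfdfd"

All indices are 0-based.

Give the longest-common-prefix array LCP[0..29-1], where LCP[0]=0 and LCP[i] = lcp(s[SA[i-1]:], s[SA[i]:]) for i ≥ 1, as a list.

sorted suffixes:
  #0 SA[0]=17  'aadcbfecfdfd'
  #1 SA[1]=11  'acbcfbaadcbfecfdfd'
  #2 SA[2]=18  'adcbfecfdfd'
  #3 SA[3]=1  'afbefecbfdacbcfbaadcbfecfdfd'
  #4 SA[4]=16  'baadcbfecfdfd'
  #5 SA[5]=0  'bafbefecbfdacbcfbaadcbfecfdfd'
  #6 SA[6]=13  'bcfbaadcbfecfdfd'
  #7 SA[7]=3  'befecbfdacbcfbaadcbfecfdfd'
  #8 SA[8]=8  'bfdacbcfbaadcbfecfdfd'
  #9 SA[9]=21  'bfecfdfd'
  #10 SA[10]=12  'cbcfbaadcbfecfdfd'
  #11 SA[11]=7  'cbfdacbcfbaadcbfecfdfd'
  #12 SA[12]=20  'cbfecfdfd'
  #13 SA[13]=14  'cfbaadcbfecfdfd'
  #14 SA[14]=24  'cfdfd'
  #15 SA[15]=28  'd'
  #16 SA[16]=10  'dacbcfbaadcbfecfdfd'
  #17 SA[17]=19  'dcbfecfdfd'
  #18 SA[18]=26  'dfd'
  #19 SA[19]=6  'ecbfdacbcfbaadcbfecfdfd'
  #20 SA[20]=23  'ecfdfd'
  #21 SA[21]=4  'efecbfdacbcfbaadcbfecfdfd'
  #22 SA[22]=15  'fbaadcbfecfdfd'
  #23 SA[23]=2  'fbefecbfdacbcfbaadcbfecfdfd'
  #24 SA[24]=27  'fd'
  #25 SA[25]=9  'fdacbcfbaadcbfecfdfd'
  #26 SA[26]=25  'fdfd'
  #27 SA[27]=5  'fecbfdacbcfbaadcbfecfdfd'
  #28 SA[28]=22  'fecfdfd'

SA = [17, 11, 18, 1, 16, 0, 13, 3, 8, 21, 12, 7, 20, 14, 24, 28, 10, 19, 26, 6, 23, 4, 15, 2, 27, 9, 25, 5, 22]
i: (SA[i-1],SA[i]) lcp shared
  1: (17,11) 1 'a'
  2: (11,18) 1 'a'
  3: (18,1) 1 'a'
  4: (1,16) 0 ''
  5: (16,0) 2 'ba'
  6: (0,13) 1 'b'
  7: (13,3) 1 'b'
  8: (3,8) 1 'b'
  9: (8,21) 2 'bf'
  10: (21,12) 0 ''
  11: (12,7) 2 'cb'
  12: (7,20) 3 'cbf'
  13: (20,14) 1 'c'
  14: (14,24) 2 'cf'
  15: (24,28) 0 ''
  16: (28,10) 1 'd'
  17: (10,19) 1 'd'
  18: (19,26) 1 'd'
  19: (26,6) 0 ''
  20: (6,23) 2 'ec'
  21: (23,4) 1 'e'
  22: (4,15) 0 ''
  23: (15,2) 2 'fb'
  24: (2,27) 1 'f'
  25: (27,9) 2 'fd'
  26: (9,25) 2 'fd'
  27: (25,5) 1 'f'
  28: (5,22) 3 'fec'

[0, 1, 1, 1, 0, 2, 1, 1, 1, 2, 0, 2, 3, 1, 2, 0, 1, 1, 1, 0, 2, 1, 0, 2, 1, 2, 2, 1, 3]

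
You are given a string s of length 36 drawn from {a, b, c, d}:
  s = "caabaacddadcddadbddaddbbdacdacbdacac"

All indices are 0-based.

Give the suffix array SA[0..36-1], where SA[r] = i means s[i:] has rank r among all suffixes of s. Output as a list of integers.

rank | idx | suffix
   0 |   1 | aabaacddadcddadbddaddbbdacdacbdacac
   1 |   4 | aacddadcddadbddaddbbdacdacbdacac
   2 |   2 | abaacddadcddadbddaddbbdacdacbdacac
   3 |  34 | ac
   4 |  32 | acac
   5 |  28 | acbdacac
   6 |  25 | acdacbdacac
   7 |   5 | acddadcddadbddaddbbdacdacbdacac
   8 |  14 | adbddaddbbdacdacbdacac
   9 |   9 | adcddadbddaddbbdacdacbdacac
  10 |  19 | addbbdacdacbdacac
  11 |   3 | baacddadcddadbddaddbbdacdacbdacac
  12 |  22 | bbdacdacbdacac
  13 |  30 | bdacac
  14 |  23 | bdacdacbdacac
  15 |  16 | bddaddbbdacdacbdacac
  16 |  35 | c
  17 |   0 | caabaacddadcddadbddaddbbdacdacbdacac
  18 |  33 | cac
  19 |  29 | cbdacac
  20 |  26 | cdacbdacac
  21 |  11 | cddadbddaddbbdacdacbdacac
  22 |   6 | cddadcddadbddaddbbdacdacbdacac
  23 |  31 | dacac
  24 |  27 | dacbdacac
  25 |  24 | dacdacbdacac
  26 |  13 | dadbddaddbbdacdacbdacac
  27 |   8 | dadcddadbddaddbbdacdacbdacac
  28 |  18 | daddbbdacdacbdacac
  29 |  21 | dbbdacdacbdacac
  30 |  15 | dbddaddbbdacdacbdacac
  31 |  10 | dcddadbddaddbbdacdacbdacac
  32 |  12 | ddadbddaddbbdacdacbdacac
  33 |   7 | ddadcddadbddaddbbdacdacbdacac
  34 |  17 | ddaddbbdacdacbdacac
  35 |  20 | ddbbdacdacbdacac

[1, 4, 2, 34, 32, 28, 25, 5, 14, 9, 19, 3, 22, 30, 23, 16, 35, 0, 33, 29, 26, 11, 6, 31, 27, 24, 13, 8, 18, 21, 15, 10, 12, 7, 17, 20]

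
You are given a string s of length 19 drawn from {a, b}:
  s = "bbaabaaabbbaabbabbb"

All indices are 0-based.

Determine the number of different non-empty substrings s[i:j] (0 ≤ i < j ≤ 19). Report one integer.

rank→(start, suffix):
  0 → (5, 'aaabbbaabbabbb')
  1 → (2, 'aabaaabbbaabbabbb')
  2 → (11, 'aabbabbb')
  3 → (6, 'aabbbaabbabbb')
  4 → (3, 'abaaabbbaabbabbb')
  5 → (12, 'abbabbb')
  6 → (15, 'abbb')
  7 → (7, 'abbbaabbabbb')
  8 → (18, 'b')
  9 → (4, 'baaabbbaabbabbb')
  10 → (1, 'baabaaabbbaabbabbb')
  11 → (10, 'baabbabbb')
  12 → (14, 'babbb')
  13 → (17, 'bb')
  14 → (0, 'bbaabaaabbbaabbabbb')
  15 → (9, 'bbaabbabbb')
  16 → (13, 'bbabbb')
  17 → (16, 'bbb')
  18 → (8, 'bbbaabbabbb')

SA = [5, 2, 11, 6, 3, 12, 15, 7, 18, 4, 1, 10, 14, 17, 0, 9, 13, 16, 8]
rank  pair      lcp
   1  s[5:],s[2:]  2  'aa'
   2  s[2:],s[11:]  3  'aab'
   3  s[11:],s[6:]  4  'aabb'
   4  s[6:],s[3:]  1  'a'
   5  s[3:],s[12:]  2  'ab'
   6  s[12:],s[15:]  3  'abb'
   7  s[15:],s[7:]  4  'abbb'
   8  s[7:],s[18:]  0  ''
   9  s[18:],s[4:]  1  'b'
  10  s[4:],s[1:]  3  'baa'
  11  s[1:],s[10:]  4  'baab'
  12  s[10:],s[14:]  2  'ba'
  13  s[14:],s[17:]  1  'b'
  14  s[17:],s[0:]  2  'bb'
  15  s[0:],s[9:]  5  'bbaab'
  16  s[9:],s[13:]  3  'bba'
  17  s[13:],s[16:]  2  'bb'
  18  s[16:],s[8:]  3  'bbb'

n(n+1)/2 = 19·20/2 = 190
Σ LCP = 0 + 2 + 3 + 4 + 1 + 2 + 3 + 4 + 0 + 1 + 3 + 4 + 2 + 1 + 2 + 5 + 3 + 2 + 3 = 45
distinct = 190 − 45 = 145

145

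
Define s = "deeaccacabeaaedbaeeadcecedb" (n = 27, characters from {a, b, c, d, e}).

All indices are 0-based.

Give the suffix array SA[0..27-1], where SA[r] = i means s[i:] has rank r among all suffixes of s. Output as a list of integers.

rank→(start, suffix):
  0 → (11, 'aaedbaeeadcecedb')
  1 → (8, 'abeaaedbaeeadcecedb')
  2 → (6, 'acabeaaedbaeeadcecedb')
  3 → (3, 'accacabeaaedbaeeadcecedb')
  4 → (19, 'adcecedb')
  5 → (12, 'aedbaeeadcecedb')
  6 → (16, 'aeeadcecedb')
  7 → (26, 'b')
  8 → (15, 'baeeadcecedb')
  9 → (9, 'beaaedbaeeadcecedb')
  10 → (7, 'cabeaaedbaeeadcecedb')
  11 → (5, 'cacabeaaedbaeeadcecedb')
  12 → (4, 'ccacabeaaedbaeeadcecedb')
  13 → (21, 'cecedb')
  14 → (23, 'cedb')
  15 → (25, 'db')
  16 → (14, 'dbaeeadcecedb')
  17 → (20, 'dcecedb')
  18 → (0, 'deeaccacabeaaedbaeeadcecedb')
  19 → (10, 'eaaedbaeeadcecedb')
  20 → (2, 'eaccacabeaaedbaeeadcecedb')
  21 → (18, 'eadcecedb')
  22 → (22, 'ecedb')
  23 → (24, 'edb')
  24 → (13, 'edbaeeadcecedb')
  25 → (1, 'eeaccacabeaaedbaeeadcecedb')
  26 → (17, 'eeadcecedb')

[11, 8, 6, 3, 19, 12, 16, 26, 15, 9, 7, 5, 4, 21, 23, 25, 14, 20, 0, 10, 2, 18, 22, 24, 13, 1, 17]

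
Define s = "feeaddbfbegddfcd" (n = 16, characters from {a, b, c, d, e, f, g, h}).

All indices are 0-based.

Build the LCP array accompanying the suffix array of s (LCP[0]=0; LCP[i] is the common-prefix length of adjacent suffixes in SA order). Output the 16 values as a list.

[0, 0, 1, 0, 0, 1, 1, 2, 1, 0, 1, 1, 0, 1, 1, 0]

sorted suffixes:
  #0 SA[0]=3  'addbfbegddfcd'
  #1 SA[1]=8  'begddfcd'
  #2 SA[2]=6  'bfbegddfcd'
  #3 SA[3]=14  'cd'
  #4 SA[4]=15  'd'
  #5 SA[5]=5  'dbfbegddfcd'
  #6 SA[6]=4  'ddbfbegddfcd'
  #7 SA[7]=11  'ddfcd'
  #8 SA[8]=12  'dfcd'
  #9 SA[9]=2  'eaddbfbegddfcd'
  #10 SA[10]=1  'eeaddbfbegddfcd'
  #11 SA[11]=9  'egddfcd'
  #12 SA[12]=7  'fbegddfcd'
  #13 SA[13]=13  'fcd'
  #14 SA[14]=0  'feeaddbfbegddfcd'
  #15 SA[15]=10  'gddfcd'

SA = [3, 8, 6, 14, 15, 5, 4, 11, 12, 2, 1, 9, 7, 13, 0, 10]
rank  pair      lcp
   1  s[3:],s[8:]  0  ''
   2  s[8:],s[6:]  1  'b'
   3  s[6:],s[14:]  0  ''
   4  s[14:],s[15:]  0  ''
   5  s[15:],s[5:]  1  'd'
   6  s[5:],s[4:]  1  'd'
   7  s[4:],s[11:]  2  'dd'
   8  s[11:],s[12:]  1  'd'
   9  s[12:],s[2:]  0  ''
  10  s[2:],s[1:]  1  'e'
  11  s[1:],s[9:]  1  'e'
  12  s[9:],s[7:]  0  ''
  13  s[7:],s[13:]  1  'f'
  14  s[13:],s[0:]  1  'f'
  15  s[0:],s[10:]  0  ''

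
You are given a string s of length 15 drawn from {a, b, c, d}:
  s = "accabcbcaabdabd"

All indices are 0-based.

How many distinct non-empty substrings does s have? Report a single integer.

rank | idx | suffix
   0 |   8 | aabdabd
   1 |   3 | abcbcaabdabd
   2 |  12 | abd
   3 |   9 | abdabd
   4 |   0 | accabcbcaabdabd
   5 |   6 | bcaabdabd
   6 |   4 | bcbcaabdabd
   7 |  13 | bd
   8 |  10 | bdabd
   9 |   7 | caabdabd
  10 |   2 | cabcbcaabdabd
  11 |   5 | cbcaabdabd
  12 |   1 | ccabcbcaabdabd
  13 |  14 | d
  14 |  11 | dabd

SA = [8, 3, 12, 9, 0, 6, 4, 13, 10, 7, 2, 5, 1, 14, 11]
[i] adj suffixes → lcp
  [1] 8/3 → 1 ('a')
  [2] 3/12 → 2 ('ab')
  [3] 12/9 → 3 ('abd')
  [4] 9/0 → 1 ('a')
  [5] 0/6 → 0 ('')
  [6] 6/4 → 2 ('bc')
  [7] 4/13 → 1 ('b')
  [8] 13/10 → 2 ('bd')
  [9] 10/7 → 0 ('')
  [10] 7/2 → 2 ('ca')
  [11] 2/5 → 1 ('c')
  [12] 5/1 → 1 ('c')
  [13] 1/14 → 0 ('')
  [14] 14/11 → 1 ('d')

n(n+1)/2 = 15·16/2 = 120
Σ LCP = 0 + 1 + 2 + 3 + 1 + 0 + 2 + 1 + 2 + 0 + 2 + 1 + 1 + 0 + 1 = 17
distinct = 120 − 17 = 103

103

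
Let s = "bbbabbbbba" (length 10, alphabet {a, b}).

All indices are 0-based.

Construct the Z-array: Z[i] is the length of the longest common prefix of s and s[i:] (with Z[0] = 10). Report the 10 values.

Z[0]=10
i=1: i≥r, start 0; Z[1]=2 grow→box=[1,3)
i=2: min(r-i=1, Z[1]=2)=1; Z[2]=1
i=3: i≥r, start 0; Z[3]=0
i=4: i≥r, start 0; Z[4]=3 grow→box=[4,7)
i=5: min(r-i=2, Z[1]=2)=2; Z[5]=3 grow→box=[5,8)
i=6: min(r-i=2, Z[1]=2)=2; Z[6]=4 grow→box=[6,10)
i=7: min(r-i=3, Z[1]=2)=2; Z[7]=2
i=8: min(r-i=2, Z[2]=1)=1; Z[8]=1
i=9: min(r-i=1, Z[3]=0)=0; Z[9]=0

[10, 2, 1, 0, 3, 3, 4, 2, 1, 0]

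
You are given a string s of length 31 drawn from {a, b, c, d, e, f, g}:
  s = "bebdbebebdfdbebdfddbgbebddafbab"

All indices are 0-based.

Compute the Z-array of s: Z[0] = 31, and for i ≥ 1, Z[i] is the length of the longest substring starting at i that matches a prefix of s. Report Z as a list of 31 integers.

Z[0]=31
i=1: i≥r, start 0; Z[1]=0
i=2: i≥r, start 0; Z[2]=1 extend→box=[2,3)
i=3: i≥r, start 0; Z[3]=0
i=4: i≥r, start 0; Z[4]=3 extend→box=[4,7)
i=5: min(r-i=2, Z[1]=0)=0; Z[5]=0
i=6: min(r-i=1, Z[2]=1)=1; Z[6]=4 extend→box=[6,10)
i=7: min(r-i=3, Z[1]=0)=0; Z[7]=0
i=8: min(r-i=2, Z[2]=1)=1; Z[8]=1
i=9: min(r-i=1, Z[3]=0)=0; Z[9]=0
i=10: i≥r, start 0; Z[10]=0
i=11: i≥r, start 0; Z[11]=0
i=12: i≥r, start 0; Z[12]=4 extend→box=[12,16)
i=13: min(r-i=3, Z[1]=0)=0; Z[13]=0
i=14: min(r-i=2, Z[2]=1)=1; Z[14]=1
i=15: min(r-i=1, Z[3]=0)=0; Z[15]=0
i=16: i≥r, start 0; Z[16]=0
i=17: i≥r, start 0; Z[17]=0
i=18: i≥r, start 0; Z[18]=0
i=19: i≥r, start 0; Z[19]=1 extend→box=[19,20)
i=20: i≥r, start 0; Z[20]=0
i=21: i≥r, start 0; Z[21]=4 extend→box=[21,25)
i=22: min(r-i=3, Z[1]=0)=0; Z[22]=0
i=23: min(r-i=2, Z[2]=1)=1; Z[23]=1
i=24: min(r-i=1, Z[3]=0)=0; Z[24]=0
i=25: i≥r, start 0; Z[25]=0
i=26: i≥r, start 0; Z[26]=0
i=27: i≥r, start 0; Z[27]=0
i=28: i≥r, start 0; Z[28]=1 extend→box=[28,29)
i=29: i≥r, start 0; Z[29]=0
i=30: i≥r, start 0; Z[30]=1 extend→box=[30,31)

[31, 0, 1, 0, 3, 0, 4, 0, 1, 0, 0, 0, 4, 0, 1, 0, 0, 0, 0, 1, 0, 4, 0, 1, 0, 0, 0, 0, 1, 0, 1]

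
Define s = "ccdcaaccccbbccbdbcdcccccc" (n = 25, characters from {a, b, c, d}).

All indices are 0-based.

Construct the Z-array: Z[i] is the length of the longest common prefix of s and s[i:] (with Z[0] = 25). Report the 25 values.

[25, 1, 0, 1, 0, 0, 2, 2, 2, 1, 0, 0, 2, 1, 0, 0, 0, 1, 0, 2, 2, 2, 2, 2, 1]

Z[0]=25
i=1: outside box; Z[1]=1 grow→box=[1,2)
i=2: outside box; Z[2]=0
i=3: outside box; Z[3]=1 grow→box=[3,4)
i=4: outside box; Z[4]=0
i=5: outside box; Z[5]=0
i=6: outside box; Z[6]=2 grow→box=[6,8)
i=7: min(r-i=1, Z[1]=1)=1; Z[7]=2 grow→box=[7,9)
i=8: min(r-i=1, Z[1]=1)=1; Z[8]=2 grow→box=[8,10)
i=9: min(r-i=1, Z[1]=1)=1; Z[9]=1
i=10: outside box; Z[10]=0
i=11: outside box; Z[11]=0
i=12: outside box; Z[12]=2 grow→box=[12,14)
i=13: min(r-i=1, Z[1]=1)=1; Z[13]=1
i=14: outside box; Z[14]=0
i=15: outside box; Z[15]=0
i=16: outside box; Z[16]=0
i=17: outside box; Z[17]=1 grow→box=[17,18)
i=18: outside box; Z[18]=0
i=19: outside box; Z[19]=2 grow→box=[19,21)
i=20: min(r-i=1, Z[1]=1)=1; Z[20]=2 grow→box=[20,22)
i=21: min(r-i=1, Z[1]=1)=1; Z[21]=2 grow→box=[21,23)
i=22: min(r-i=1, Z[1]=1)=1; Z[22]=2 grow→box=[22,24)
i=23: min(r-i=1, Z[1]=1)=1; Z[23]=2 grow→box=[23,25)
i=24: min(r-i=1, Z[1]=1)=1; Z[24]=1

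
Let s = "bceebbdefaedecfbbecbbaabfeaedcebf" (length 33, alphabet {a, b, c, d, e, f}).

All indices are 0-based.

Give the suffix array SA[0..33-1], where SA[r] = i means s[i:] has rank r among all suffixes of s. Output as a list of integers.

sorted suffixes:
  #0 SA[0]=21  'aabfeaedcebf'
  #1 SA[1]=22  'abfeaedcebf'
  #2 SA[2]=26  'aedcebf'
  #3 SA[3]=9  'aedecfbbecbbaabfeaedcebf'
  #4 SA[4]=20  'baabfeaedcebf'
  #5 SA[5]=19  'bbaabfeaedcebf'
  #6 SA[6]=4  'bbdefaedecfbbecbbaabfeaedcebf'
  #7 SA[7]=15  'bbecbbaabfeaedcebf'
  #8 SA[8]=0  'bceebbdefaedecfbbecbbaabfeaedcebf'
  #9 SA[9]=5  'bdefaedecfbbecbbaabfeaedcebf'
  #10 SA[10]=16  'becbbaabfeaedcebf'
  #11 SA[11]=31  'bf'
  #12 SA[12]=23  'bfeaedcebf'
  #13 SA[13]=18  'cbbaabfeaedcebf'
  #14 SA[14]=29  'cebf'
  #15 SA[15]=1  'ceebbdefaedecfbbecbbaabfeaedcebf'
  #16 SA[16]=13  'cfbbecbbaabfeaedcebf'
  #17 SA[17]=28  'dcebf'
  #18 SA[18]=11  'decfbbecbbaabfeaedcebf'
  #19 SA[19]=6  'defaedecfbbecbbaabfeaedcebf'
  #20 SA[20]=25  'eaedcebf'
  #21 SA[21]=3  'ebbdefaedecfbbecbbaabfeaedcebf'
  #22 SA[22]=30  'ebf'
  #23 SA[23]=17  'ecbbaabfeaedcebf'
  #24 SA[24]=12  'ecfbbecbbaabfeaedcebf'
  #25 SA[25]=27  'edcebf'
  #26 SA[26]=10  'edecfbbecbbaabfeaedcebf'
  #27 SA[27]=2  'eebbdefaedecfbbecbbaabfeaedcebf'
  #28 SA[28]=7  'efaedecfbbecbbaabfeaedcebf'
  #29 SA[29]=32  'f'
  #30 SA[30]=8  'faedecfbbecbbaabfeaedcebf'
  #31 SA[31]=14  'fbbecbbaabfeaedcebf'
  #32 SA[32]=24  'feaedcebf'

[21, 22, 26, 9, 20, 19, 4, 15, 0, 5, 16, 31, 23, 18, 29, 1, 13, 28, 11, 6, 25, 3, 30, 17, 12, 27, 10, 2, 7, 32, 8, 14, 24]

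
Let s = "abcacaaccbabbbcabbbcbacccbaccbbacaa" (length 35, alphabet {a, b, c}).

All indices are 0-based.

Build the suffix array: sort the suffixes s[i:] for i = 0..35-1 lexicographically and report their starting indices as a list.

[34, 33, 5, 10, 15, 0, 31, 3, 6, 26, 21, 9, 30, 25, 20, 29, 11, 16, 12, 17, 13, 1, 18, 32, 4, 14, 2, 8, 24, 19, 28, 7, 23, 27, 22]

rank | idx | suffix
   0 |  34 | a
   1 |  33 | aa
   2 |   5 | aaccbabbbcabbbcbacccbaccbbacaa
   3 |  10 | abbbcabbbcbacccbaccbbacaa
   4 |  15 | abbbcbacccbaccbbacaa
   5 |   0 | abcacaaccbabbbcabbbcbacccbaccbbacaa
   6 |  31 | acaa
   7 |   3 | acaaccbabbbcabbbcbacccbaccbbacaa
   8 |   6 | accbabbbcabbbcbacccbaccbbacaa
   9 |  26 | accbbacaa
  10 |  21 | acccbaccbbacaa
  11 |   9 | babbbcabbbcbacccbaccbbacaa
  12 |  30 | bacaa
  13 |  25 | baccbbacaa
  14 |  20 | bacccbaccbbacaa
  15 |  29 | bbacaa
  16 |  11 | bbbcabbbcbacccbaccbbacaa
  17 |  16 | bbbcbacccbaccbbacaa
  18 |  12 | bbcabbbcbacccbaccbbacaa
  19 |  17 | bbcbacccbaccbbacaa
  20 |  13 | bcabbbcbacccbaccbbacaa
  21 |   1 | bcacaaccbabbbcabbbcbacccbaccbbacaa
  22 |  18 | bcbacccbaccbbacaa
  23 |  32 | caa
  24 |   4 | caaccbabbbcabbbcbacccbaccbbacaa
  25 |  14 | cabbbcbacccbaccbbacaa
  26 |   2 | cacaaccbabbbcabbbcbacccbaccbbacaa
  27 |   8 | cbabbbcabbbcbacccbaccbbacaa
  28 |  24 | cbaccbbacaa
  29 |  19 | cbacccbaccbbacaa
  30 |  28 | cbbacaa
  31 |   7 | ccbabbbcabbbcbacccbaccbbacaa
  32 |  23 | ccbaccbbacaa
  33 |  27 | ccbbacaa
  34 |  22 | cccbaccbbacaa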